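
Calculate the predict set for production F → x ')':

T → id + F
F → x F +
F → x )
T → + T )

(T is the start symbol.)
{ 'x' }

PREDICT(F → x ')') = (FIRST(RHS) \ {ε}) ∪ (FOLLOW(F) if ε ∈ FIRST(RHS), i.e. RHS ⇒* ε)
FIRST(x ')') = { 'x' }
ε ∉ FIRST(x ')'), so FOLLOW(F) is not added.
PREDICT(F → x ')') = { 'x' }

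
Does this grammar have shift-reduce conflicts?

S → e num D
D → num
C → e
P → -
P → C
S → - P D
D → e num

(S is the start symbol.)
Augment with S' → S and build the canonical LR(0) collection (I0 = CLOSURE({[S' → . S]}), then GOTO on every symbol after a dot until no new states appear). It has 14 states:
  I0: { [S → . - P D], [S → . e num D], [S' → . S] }  — shift
  I1: { [C → . e], [P → . -], [P → . C], [S → - . P D] }  — shift
  I2: { [S' → S .] }  — accept
  I3: { [S → e . num D] }  — shift
  I4: { [D → . e num], [D → . num], [S → e num . D] }  — shift
  I5: { [S → e num D .] }  — reduce
  I6: { [D → e . num] }  — shift
  I7: { [D → num .] }  — reduce
  I8: { [D → e num .] }  — reduce
  I9: { [P → - .] }  — reduce
  I10: { [P → C .] }  — reduce
  I11: { [D → . e num], [D → . num], [S → - P . D] }  — shift
  I12: { [C → e .] }  — reduce
  I13: { [S → - P D .] }  — reduce

No state contains both a complete item and a shift item.

Answer: No shift-reduce conflicts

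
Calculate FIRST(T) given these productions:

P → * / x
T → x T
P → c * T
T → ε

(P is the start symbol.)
{ 'x', ε }

To compute FIRST(T), examine every production with T on the left-hand side, reading each right-hand side left to right until a non-nullable symbol is reached.

From T → x T:
  - x is a terminal: add 'x' and stop
From T → ε:
  - ε-production, so ε ∈ FIRST(T)

Collecting: FIRST(T) = { 'x', ε }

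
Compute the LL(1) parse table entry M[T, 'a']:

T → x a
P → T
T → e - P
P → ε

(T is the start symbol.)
Empty (error entry)

To find M[T, 'a'], we find productions for T where 'a' is in the predict set (PREDICT(N → α) = (FIRST(α) \ {ε}) ∪ (FOLLOW(N) if α ⇒* ε)).

T → x a: PREDICT = { 'x' }
T → e - P: PREDICT = { 'e' }

M[T, 'a'] is empty (no production applies)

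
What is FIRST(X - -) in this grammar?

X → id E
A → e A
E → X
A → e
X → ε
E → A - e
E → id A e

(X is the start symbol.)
{ '-', 'id' }

FIRST sets of the non-terminals involved (from the grammar, by fixed-point iteration):
  FIRST(X) = { 'id', ε }

To compute FIRST(X - -), process the symbols left to right:
Symbol X is a non-terminal. Add FIRST(X) \ {ε} = { 'id' }
X is nullable (ε ∈ FIRST(X)), continue to the next symbol.
Symbol - is a terminal. Add '-' and stop.
FIRST(X - -) = { '-', 'id' }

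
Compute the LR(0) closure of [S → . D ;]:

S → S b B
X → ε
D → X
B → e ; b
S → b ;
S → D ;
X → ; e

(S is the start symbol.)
To compute CLOSURE, for each item [A → α.Bβ] where B is a non-terminal, add [B → .γ] for all productions B → γ; repeat for the newly added items until nothing changes.

Start with: [S → . D ;]
  [S → . D ;] has the dot before D: add [D → . X]
  [D → . X] has the dot before X: add [X → .], [X → . ; e]
No further items can be added.

CLOSURE = { [D → . X], [S → . D ;], [X → . ; e], [X → .] }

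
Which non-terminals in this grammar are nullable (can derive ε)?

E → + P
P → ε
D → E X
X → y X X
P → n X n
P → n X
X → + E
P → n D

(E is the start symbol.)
{ 'P' }

A non-terminal is nullable if it can derive ε (the empty string): either it has an ε-production, or it has a production whose right-hand side consists entirely of nullable non-terminals.

ε-productions: P → ε
So P is immediately nullable.
No further non-terminal can be added: every production for the remaining non-terminals contains a terminal or a non-nullable non-terminal.
Nullable = { 'P' }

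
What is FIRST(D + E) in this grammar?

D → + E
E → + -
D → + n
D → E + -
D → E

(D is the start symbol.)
FIRST sets of the non-terminals involved (from the grammar, by fixed-point iteration):
  FIRST(D) = { '+' }

To compute FIRST(D + E), process the symbols left to right:
Symbol D is a non-terminal. Add FIRST(D) \ {ε} = { '+' }
D is not nullable (ε ∉ FIRST(D)), so stop here.
FIRST(D + E) = { '+' }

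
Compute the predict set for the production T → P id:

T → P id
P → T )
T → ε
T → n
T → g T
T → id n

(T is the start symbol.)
PREDICT(T → P id) = (FIRST(RHS) \ {ε}) ∪ (FOLLOW(T) if ε ∈ FIRST(RHS), i.e. RHS ⇒* ε)
FIRST(P) = { ')', 'g', 'id', 'n' }
FIRST(P id) = { ')', 'g', 'id', 'n' }
ε ∉ FIRST(P id), so FOLLOW(T) is not added.
PREDICT(T → P id) = { ')', 'g', 'id', 'n' }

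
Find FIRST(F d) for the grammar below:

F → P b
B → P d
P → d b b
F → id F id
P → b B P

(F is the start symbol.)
FIRST sets of the non-terminals involved (from the grammar, by fixed-point iteration):
  FIRST(F) = { 'b', 'd', 'id' }

To compute FIRST(F d), process the symbols left to right:
Symbol F is a non-terminal. Add FIRST(F) \ {ε} = { 'b', 'd', 'id' }
F is not nullable (ε ∉ FIRST(F)), so stop here.
FIRST(F d) = { 'b', 'd', 'id' }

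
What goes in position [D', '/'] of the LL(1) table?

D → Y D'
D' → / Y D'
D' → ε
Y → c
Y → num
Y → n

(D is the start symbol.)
To find M[D', '/'], we find productions for D' where '/' is in the predict set (PREDICT(N → α) = (FIRST(α) \ {ε}) ∪ (FOLLOW(N) if α ⇒* ε)).

Relevant sets:
  FOLLOW(D') = { $ }

D' → / Y D': PREDICT = { '/' }
  '/' is in predict set, so this production goes in M[D', '/']
D' → ε: PREDICT = { $ }

M[D', '/'] = D' → / Y D'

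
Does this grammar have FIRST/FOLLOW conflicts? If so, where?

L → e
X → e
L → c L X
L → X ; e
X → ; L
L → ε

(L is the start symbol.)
A FIRST/FOLLOW conflict occurs when a non-terminal N has a nullable alternative N → β (β ⇒* ε) and another alternative N → α with FIRST(α) ∩ FOLLOW(N) ≠ ∅: on such a lookahead the parser cannot decide between expanding α and letting N vanish via β.

Nullable non-terminals: L.
FIRST sets used below: FIRST(X) = { ';', 'e' }

L: nullable alternative(s) L → ε; FOLLOW(L) = { $, ';', 'e' }
  L → e: FIRST \ {ε} = { 'e' } — overlaps FOLLOW(L) on { 'e' }: CONFLICT
  L → c L X: FIRST \ {ε} = { 'c' } — disjoint from FOLLOW(L)
  L → X ; e: FIRST \ {ε} = { ';', 'e' } — overlaps FOLLOW(L) on { ';', 'e' }: CONFLICT
  L → ε: FIRST \ {ε} = { } — this is the only nullable alternative, skip

X has no nullable alternative, so no FIRST/FOLLOW check is needed there.

So the grammar has 2 FIRST/FOLLOW conflicts (marked CONFLICT above).

Answer: Yes. L → e with FOLLOW(L) on { 'e' }; L → X ';' e with FOLLOW(L) on { ';', 'e' }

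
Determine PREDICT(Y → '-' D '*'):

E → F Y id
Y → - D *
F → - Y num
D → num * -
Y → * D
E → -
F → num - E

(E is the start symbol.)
PREDICT(Y → '-' D '*') = (FIRST(RHS) \ {ε}) ∪ (FOLLOW(Y) if ε ∈ FIRST(RHS), i.e. RHS ⇒* ε)
FIRST('-' D '*') = { '-' }
ε ∉ FIRST('-' D '*'), so FOLLOW(Y) is not added.
PREDICT(Y → '-' D '*') = { '-' }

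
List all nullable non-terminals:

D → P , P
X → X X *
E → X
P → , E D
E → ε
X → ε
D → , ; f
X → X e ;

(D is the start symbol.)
{ 'E', 'X' }

A non-terminal is nullable if it can derive ε (the empty string): either it has an ε-production, or it has a production whose right-hand side consists entirely of nullable non-terminals.

ε-productions: E → ε, X → ε
So E, X are immediately nullable.
No further non-terminal can be added: every production for the remaining non-terminals contains a terminal or a non-nullable non-terminal.
Nullable = { 'E', 'X' }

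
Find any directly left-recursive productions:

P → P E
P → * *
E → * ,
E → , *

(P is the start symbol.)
Yes, P is left-recursive

P → P E: LEFT RECURSIVE (starts with P)
P → * *: starts with '*'
E → * ,: starts with '*'
E → , *: starts with ','

The grammar has direct left recursion on: P.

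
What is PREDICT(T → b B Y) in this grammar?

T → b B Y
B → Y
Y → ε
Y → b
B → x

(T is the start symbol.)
PREDICT(T → b B Y) = (FIRST(RHS) \ {ε}) ∪ (FOLLOW(T) if ε ∈ FIRST(RHS), i.e. RHS ⇒* ε)
FIRST(b B Y) = { 'b' }
ε ∉ FIRST(b B Y), so FOLLOW(T) is not added.
PREDICT(T → b B Y) = { 'b' }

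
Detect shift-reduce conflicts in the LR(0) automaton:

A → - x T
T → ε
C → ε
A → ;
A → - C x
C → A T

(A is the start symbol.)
Augment with A' → A and build the canonical LR(0) collection (I0 = CLOSURE({[A' → . A]}), then GOTO on every symbol after a dot until no new states appear). It has 10 states:
  I0: { [A → . - C x], [A → . - x T], [A → . ;], [A' → . A] }  — shift
  I1: { [A → - . C x], [A → - . x T], [A → . - C x], [A → . - x T], [A → . ;], [C → . A T], [C → .] }  — shift, reduce
  I2: { [A → ; .] }  — reduce
  I3: { [A' → A .] }  — accept
  I4: { [C → A . T], [T → .] }  — reduce
  I5: { [A → - C . x] }  — shift
  I6: { [A → - x . T], [T → .] }  — reduce
  I7: { [A → - x T .] }  — reduce
  I8: { [A → - C x .] }  — reduce
  I9: { [C → A T .] }  — reduce

I1 contains reduce item [C → .] and shift items [A → . - C x], [A → . - x T], [A → - . x T], [A → . ;] — shift-reduce conflict.

Answer: Yes — I1: [C → .] vs [A → . - C x]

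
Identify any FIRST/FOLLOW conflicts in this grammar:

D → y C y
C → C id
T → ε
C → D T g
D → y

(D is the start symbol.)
A FIRST/FOLLOW conflict occurs when a non-terminal N has a nullable alternative N → β (β ⇒* ε) and another alternative N → α with FIRST(α) ∩ FOLLOW(N) ≠ ∅: on such a lookahead the parser cannot decide between expanding α and letting N vanish via β.

Nullable non-terminals: T.
T has a nullable alternative but only one production, so nothing to check.

C, D have no nullable alternative, so no FIRST/FOLLOW check is needed there.

No FIRST/FOLLOW conflicts found.

Answer: No FIRST/FOLLOW conflicts.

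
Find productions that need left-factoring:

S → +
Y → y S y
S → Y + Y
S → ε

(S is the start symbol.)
No, left-factoring is not needed

Left-factoring is needed when two productions for the same non-terminal
share a common prefix on the right-hand side.

Productions for S:
  S → +
  S → Y + Y
  S → ε

No common prefixes found.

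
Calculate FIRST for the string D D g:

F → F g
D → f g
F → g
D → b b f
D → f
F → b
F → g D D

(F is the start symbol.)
{ 'b', 'f' }

FIRST sets of the non-terminals involved (from the grammar, by fixed-point iteration):
  FIRST(D) = { 'b', 'f' }

To compute FIRST(D D g), process the symbols left to right:
Symbol D is a non-terminal. Add FIRST(D) \ {ε} = { 'b', 'f' }
D is not nullable (ε ∉ FIRST(D)), so stop here.
FIRST(D D g) = { 'b', 'f' }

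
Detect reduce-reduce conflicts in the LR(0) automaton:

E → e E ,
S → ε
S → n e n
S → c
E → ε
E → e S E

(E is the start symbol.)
Augment with E' → E and build the canonical LR(0) collection (I0 = CLOSURE({[E' → . E]}), then GOTO on every symbol after a dot until no new states appear). It has 11 states:
  I0: { [E → . e E ,], [E → . e S E], [E → .], [E' → . E] }  — shift, reduce
  I1: { [E' → E .] }  — accept
  I2: { [E → . e E ,], [E → . e S E], [E → .], [E → e . E ,], [E → e . S E], [S → . c], [S → . n e n], [S → .] }  — shift, 2 reduces
  I3: { [E → e E . ,] }  — shift
  I4: { [E → . e E ,], [E → . e S E], [E → .], [E → e S . E] }  — shift, reduce
  I5: { [S → c .] }  — reduce
  I6: { [S → n . e n] }  — shift
  I7: { [S → n e . n] }  — shift
  I8: { [S → n e n .] }  — reduce
  I9: { [E → e S E .] }  — reduce
  I10: { [E → e E , .] }  — reduce

I2 contains complete items [E → .], [S → .] — reduce-reduce conflict.

Answer: Yes — I2: [E → .] vs [S → .]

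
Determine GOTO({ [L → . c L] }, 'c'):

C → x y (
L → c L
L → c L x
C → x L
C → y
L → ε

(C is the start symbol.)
{ [L → . c L x], [L → . c L], [L → .], [L → c . L] }

GOTO(I, 'c') = CLOSURE({ [A → αX.β] : [A → α.Xβ] ∈ I, X = 'c' })

Items with dot before 'c', with the dot advanced:
  [L → . c L] → [L → c . L]
Closure of the advanced items:
  [L → c . L] has the dot before L: add [L → . c L], [L → . c L x], [L → .]

GOTO = { [L → . c L x], [L → . c L], [L → .], [L → c . L] }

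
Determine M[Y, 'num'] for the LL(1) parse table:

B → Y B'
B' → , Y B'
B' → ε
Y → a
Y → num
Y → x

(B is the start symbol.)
To find M[Y, 'num'], we find productions for Y where 'num' is in the predict set (PREDICT(N → α) = (FIRST(α) \ {ε}) ∪ (FOLLOW(N) if α ⇒* ε)).

Y → a: PREDICT = { 'a' }
Y → num: PREDICT = { 'num' }
  'num' is in predict set, so this production goes in M[Y, 'num']
Y → x: PREDICT = { 'x' }

M[Y, 'num'] = Y → num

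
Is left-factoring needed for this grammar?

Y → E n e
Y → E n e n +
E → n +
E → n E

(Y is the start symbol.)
Yes, Y has productions with common prefix 'E n e'; E has productions with common prefix 'n'

Left-factoring is needed when two productions for the same non-terminal
share a common prefix on the right-hand side.

Productions for Y:
  Y → E n e
  Y → E n e n +
Productions for E:
  E → n +
  E → n E

Found common prefix 'E n e' in productions for Y
Found common prefix 'n' in productions for E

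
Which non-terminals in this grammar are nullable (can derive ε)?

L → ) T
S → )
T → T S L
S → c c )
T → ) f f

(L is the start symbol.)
A non-terminal is nullable if it can derive ε (the empty string): either it has an ε-production, or it has a production whose right-hand side consists entirely of nullable non-terminals.

There are no ε-productions, so no non-terminal can derive ε.
No non-terminals are nullable.

Answer: None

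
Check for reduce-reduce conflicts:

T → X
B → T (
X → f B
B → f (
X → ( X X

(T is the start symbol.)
No reduce-reduce conflicts

A reduce-reduce conflict occurs when an LR(0) state has two complete items [A → α .] and [B → β .] — both call for a reduction, and with no lookahead the parser cannot choose between them.

Augment with T' → T and build the canonical LR(0) collection (I0 = CLOSURE({[T' → . T]}), then GOTO on every symbol after a dot until no new states appear). It has 12 states:
  I0: { [T → . X], [T' → . T], [X → . ( X X], [X → . f B] }  — shift
  I1: { [X → ( . X X], [X → . ( X X], [X → . f B] }  — shift
  I2: { [T' → T .] }  — accept
  I3: { [T → X .] }  — reduce
  I4: { [B → . T (], [B → . f (], [T → . X], [X → . ( X X], [X → . f B], [X → f . B] }  — shift
  I5: { [X → f B .] }  — reduce
  I6: { [B → T . (] }  — shift
  I7: { [B → . T (], [B → . f (], [B → f . (], [T → . X], [X → . ( X X], [X → . f B], [X → f . B] }  — shift
  I8: { [B → f ( .], [X → ( . X X], [X → . ( X X], [X → . f B] }  — shift, reduce
  I9: { [X → ( X . X], [X → . ( X X], [X → . f B] }  — shift
  I10: { [X → ( X X .] }  — reduce
  I11: { [B → T ( .] }  — reduce

No state contains more than one complete item.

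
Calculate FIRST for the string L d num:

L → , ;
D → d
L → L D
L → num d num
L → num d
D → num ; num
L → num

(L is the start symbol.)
{ ',', 'num' }

FIRST sets of the non-terminals involved (from the grammar, by fixed-point iteration):
  FIRST(L) = { ',', 'num' }

To compute FIRST(L d num), process the symbols left to right:
Symbol L is a non-terminal. Add FIRST(L) \ {ε} = { ',', 'num' }
L is not nullable (ε ∉ FIRST(L)), so stop here.
FIRST(L d num) = { ',', 'num' }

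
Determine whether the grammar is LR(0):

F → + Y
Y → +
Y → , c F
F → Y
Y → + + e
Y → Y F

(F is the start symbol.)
A grammar is LR(0) if no state in the canonical LR(0) collection has:
  - both a shift item (dot before a terminal) and a complete item (shift-reduce conflict), or
  - two or more complete items (reduce-reduce conflict; the accept item [F' → F .] counts as a complete item here).

Augment with F' → F and build the canonical LR(0) collection (I0 = CLOSURE({[F' → . F]}), then GOTO on every symbol after a dot until no new states appear). It has 12 states:
  I0: { [F → . + Y], [F → . Y], [F' → . F], [Y → . + + e], [Y → . +], [Y → . , c F], [Y → . Y F] }  — shift
  I1: { [F → + . Y], [Y → + . + e], [Y → + .], [Y → . + + e], [Y → . +], [Y → . , c F], [Y → . Y F] }  — shift, reduce
  I2: { [Y → , . c F] }  — shift
  I3: { [F' → F .] }  — accept
  I4: { [F → . + Y], [F → . Y], [F → Y .], [Y → . + + e], [Y → . +], [Y → . , c F], [Y → . Y F], [Y → Y . F] }  — shift, reduce
  I5: { [Y → Y F .] }  — reduce
  I6: { [F → . + Y], [F → . Y], [Y → , c . F], [Y → . + + e], [Y → . +], [Y → . , c F], [Y → . Y F] }  — shift
  I7: { [Y → , c F .] }  — reduce
  I8: { [Y → + + . e], [Y → + . + e], [Y → + .] }  — shift, reduce
  I9: { [F → + Y .], [F → . + Y], [F → . Y], [Y → . + + e], [Y → . +], [Y → . , c F], [Y → . Y F], [Y → Y . F] }  — shift, reduce
  I10: { [Y → + + . e] }  — shift
  I11: { [Y → + + e .] }  — reduce

Conflict in state I1:
  Shift-reduce conflict between [Y → + .] and [Y → . +]
So the grammar is NOT LR(0).

Answer: No. Shift-reduce conflict between [Y → + .] and [Y → . +]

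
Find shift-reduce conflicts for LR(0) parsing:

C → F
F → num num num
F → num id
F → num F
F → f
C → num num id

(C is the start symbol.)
Yes — I9: [F → num num num .] vs [F → . f]

Augment with C' → C and build the canonical LR(0) collection (I0 = CLOSURE({[C' → . C]}), then GOTO on every symbol after a dot until no new states appear). It has 10 states:
  I0: { [C → . F], [C → . num num id], [C' → . C], [F → . f], [F → . num F], [F → . num id], [F → . num num num] }  — shift
  I1: { [C' → C .] }  — accept
  I2: { [C → F .] }  — reduce
  I3: { [F → f .] }  — reduce
  I4: { [C → num . num id], [F → . f], [F → . num F], [F → . num id], [F → . num num num], [F → num . F], [F → num . id], [F → num . num num] }  — shift
  I5: { [F → num F .] }  — reduce
  I6: { [F → num id .] }  — reduce
  I7: { [C → num num . id], [F → . f], [F → . num F], [F → . num id], [F → . num num num], [F → num . F], [F → num . id], [F → num . num num], [F → num num . num] }  — shift
  I8: { [C → num num id .], [F → num id .] }  — 2 reduces
  I9: { [F → . f], [F → . num F], [F → . num id], [F → . num num num], [F → num . F], [F → num . id], [F → num . num num], [F → num num . num], [F → num num num .] }  — shift, reduce

I9 contains reduce item [F → num num num .] and shift items [F → . f], [F → . num F], [F → . num id], [F → num . id], [F → . num num num], [F → num . num num], [F → num num . num] — shift-reduce conflict.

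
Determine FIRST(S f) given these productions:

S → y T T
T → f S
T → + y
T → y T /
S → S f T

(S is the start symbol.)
FIRST sets of the non-terminals involved (from the grammar, by fixed-point iteration):
  FIRST(S) = { 'y' }

To compute FIRST(S f), process the symbols left to right:
Symbol S is a non-terminal. Add FIRST(S) \ {ε} = { 'y' }
S is not nullable (ε ∉ FIRST(S)), so stop here.
FIRST(S f) = { 'y' }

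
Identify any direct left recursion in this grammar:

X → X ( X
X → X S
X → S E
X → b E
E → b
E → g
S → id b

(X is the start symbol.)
Direct left recursion occurs when N → N α for some non-terminal N (the right-hand side begins with the left-hand side itself).

X → X ( X: LEFT RECURSIVE (starts with X)
X → X S: LEFT RECURSIVE (starts with X)
X → S E: starts with S
X → b E: starts with b
E → b: starts with b
E → g: starts with g
S → id b: starts with id

The grammar has direct left recursion on: X.

Answer: Yes, X is left-recursive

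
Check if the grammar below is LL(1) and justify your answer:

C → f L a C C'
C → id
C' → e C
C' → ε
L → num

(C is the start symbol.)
No. Predict set conflict for C': { 'e' }

A grammar is LL(1) if for each non-terminal N with multiple productions, the predict sets of those productions are pairwise disjoint, where PREDICT(N → α) = (FIRST(α) \ {ε}) ∪ (FOLLOW(N) if α ⇒* ε).

Relevant sets:
  FOLLOW(C') = { $, 'e' }

For C:
  PREDICT(C → f L a C C') = { 'f' }
  PREDICT(C → id) = { 'id' }
For C':
  PREDICT(C' → e C) = { 'e' }
  PREDICT(C' → ε) = { $, 'e' }
L has a single production, so nothing to check there.

Conflict found: Predict set conflict for C': { 'e' }
The grammar is NOT LL(1).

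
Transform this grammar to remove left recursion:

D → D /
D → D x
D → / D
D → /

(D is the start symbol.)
D is directly left-recursive. The standard transformation for
  A → A α₁ | ... | A α_m | β₁ | ... | β_n
is
  A  → β₁ A' | ... | β_n A'
  A' → α₁ A' | ... | α_m A' | ε

D → / D becomes D → / D D'
D → / becomes D → / D'
D → D / becomes D' → / D'
D → D x becomes D' → x D'
Add D' → ε

Resulting grammar:
D → / D D'
D → / D'
D' → / D'
D' → x D'
D' → ε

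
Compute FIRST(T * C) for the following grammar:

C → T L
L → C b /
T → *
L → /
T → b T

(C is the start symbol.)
{ '*', 'b' }

FIRST sets of the non-terminals involved (from the grammar, by fixed-point iteration):
  FIRST(T) = { '*', 'b' }

To compute FIRST(T * C), process the symbols left to right:
Symbol T is a non-terminal. Add FIRST(T) \ {ε} = { '*', 'b' }
T is not nullable (ε ∉ FIRST(T)), so stop here.
FIRST(T * C) = { '*', 'b' }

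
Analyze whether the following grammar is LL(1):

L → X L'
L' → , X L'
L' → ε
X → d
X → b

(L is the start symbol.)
A grammar is LL(1) if for each non-terminal N with multiple productions, the predict sets of those productions are pairwise disjoint, where PREDICT(N → α) = (FIRST(α) \ {ε}) ∪ (FOLLOW(N) if α ⇒* ε).

Relevant sets:
  FOLLOW(L') = { $ }

For L':
  PREDICT(L' → ',' X L') = { ',' }
  PREDICT(L' → ε) = { $ }
For X:
  PREDICT(X → d) = { 'd' }
  PREDICT(X → b) = { 'b' }
L has a single production, so nothing to check there.

All predict sets are disjoint. The grammar IS LL(1).

Answer: Yes, the grammar is LL(1).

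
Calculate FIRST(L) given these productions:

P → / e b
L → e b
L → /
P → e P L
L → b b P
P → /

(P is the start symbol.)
{ '/', 'b', 'e' }

To compute FIRST(L), examine every production with L on the left-hand side, reading each right-hand side left to right until a non-nullable symbol is reached.

From L → e b:
  - e is a terminal: add 'e' and stop
From L → /:
  - '/' is a terminal: add '/' and stop
From L → b b P:
  - b is a terminal: add 'b' and stop

Collecting: FIRST(L) = { '/', 'b', 'e' }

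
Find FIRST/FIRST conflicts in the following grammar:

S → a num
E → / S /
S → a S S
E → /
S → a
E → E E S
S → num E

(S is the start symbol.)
FIRST sets of the non-terminals at (or reachable through a nullable prefix from) the front of some alternative:
  FIRST(E) = { '/' }

Productions for S:
  S → a num: FIRST = { 'a' }
  S → a S S: FIRST = { 'a' }
  S → a: FIRST = { 'a' }
  S → num E: FIRST = { 'num' }
Productions for E:
  E → / S /: FIRST = { '/' }
  E → /: FIRST = { '/' }
  E → E E S: FIRST = { '/' }

Conflict for S: S → a num and S → a S S
  Overlap: { 'a' }
Conflict for S: S → a num and S → a
  Overlap: { 'a' }
Conflict for S: S → a S S and S → a
  Overlap: { 'a' }
Conflict for E: E → / S / and E → /
  Overlap: { '/' }
Conflict for E: E → / S / and E → E E S
  Overlap: { '/' }
Conflict for E: E → / and E → E E S
  Overlap: { '/' }

Answer: Yes. S → a num / S → a S S on { 'a' }; S → a num / S → a on { 'a' }; S → a S S / S → a on { 'a' }; E → '/' S '/' / E → '/' on { '/' }; E → '/' S '/' / E → E E S on { '/' }; E → '/' / E → E E S on { '/' }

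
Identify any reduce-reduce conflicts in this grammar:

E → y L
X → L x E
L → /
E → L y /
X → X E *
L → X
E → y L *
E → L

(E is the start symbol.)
No reduce-reduce conflicts

A reduce-reduce conflict occurs when an LR(0) state has two complete items [A → α .] and [B → β .] — both call for a reduction, and with no lookahead the parser cannot choose between them.

Augment with E' → E and build the canonical LR(0) collection (I0 = CLOSURE({[E' → . E]}), then GOTO on every symbol after a dot until no new states appear). It has 14 states:
  I0: { [E → . L y /], [E → . L], [E → . y L *], [E → . y L], [E' → . E], [L → . /], [L → . X], [X → . L x E], [X → . X E *] }  — shift
  I1: { [L → / .] }  — reduce
  I2: { [E' → E .] }  — accept
  I3: { [E → L . y /], [E → L .], [X → L . x E] }  — shift, reduce
  I4: { [E → . L y /], [E → . L], [E → . y L *], [E → . y L], [L → . /], [L → . X], [L → X .], [X → . L x E], [X → . X E *], [X → X . E *] }  — shift, reduce
  I5: { [E → y . L *], [E → y . L], [L → . /], [L → . X], [X → . L x E], [X → . X E *] }  — shift
  I6: { [E → y L . *], [E → y L .], [X → L . x E] }  — shift, reduce
  I7: { [E → y L * .] }  — reduce
  I8: { [E → . L y /], [E → . L], [E → . y L *], [E → . y L], [L → . /], [L → . X], [X → . L x E], [X → . X E *], [X → L x . E] }  — shift
  I9: { [X → L x E .] }  — reduce
  I10: { [X → X E . *] }  — shift
  I11: { [X → X E * .] }  — reduce
  I12: { [E → L y . /] }  — shift
  I13: { [E → L y / .] }  — reduce

No state contains more than one complete item.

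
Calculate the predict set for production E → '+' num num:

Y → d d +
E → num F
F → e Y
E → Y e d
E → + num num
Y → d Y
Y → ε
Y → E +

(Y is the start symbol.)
{ '+' }

PREDICT(E → '+' num num) = (FIRST(RHS) \ {ε}) ∪ (FOLLOW(E) if ε ∈ FIRST(RHS), i.e. RHS ⇒* ε)
FIRST('+' num num) = { '+' }
ε ∉ FIRST('+' num num), so FOLLOW(E) is not added.
PREDICT(E → '+' num num) = { '+' }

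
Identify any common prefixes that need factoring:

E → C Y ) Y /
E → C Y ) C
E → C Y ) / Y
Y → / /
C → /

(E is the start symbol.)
Left-factoring is needed when two productions for the same non-terminal
share a common prefix on the right-hand side.

Productions for E:
  E → C Y ) Y /
  E → C Y ) C
  E → C Y ) / Y

Found common prefix 'C Y )' in productions for E

Answer: Yes, E has productions with common prefix 'C Y )'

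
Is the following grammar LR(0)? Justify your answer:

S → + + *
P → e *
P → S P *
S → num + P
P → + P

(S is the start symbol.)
Yes, the grammar is LR(0)

A grammar is LR(0) if no state in the canonical LR(0) collection has:
  - both a shift item (dot before a terminal) and a complete item (shift-reduce conflict), or
  - two or more complete items (reduce-reduce conflict; the accept item [S' → S .] counts as a complete item here).

Augment with S' → S and build the canonical LR(0) collection (I0 = CLOSURE({[S' → . S]}), then GOTO on every symbol after a dot until no new states appear). It has 16 states:
  I0: { [S → . + + *], [S → . num + P], [S' → . S] }  — shift
  I1: { [S → + . + *] }  — shift
  I2: { [S' → S .] }  — accept
  I3: { [S → num . + P] }  — shift
  I4: { [P → . + P], [P → . S P *], [P → . e *], [S → . + + *], [S → . num + P], [S → num + . P] }  — shift
  I5: { [P → + . P], [P → . + P], [P → . S P *], [P → . e *], [S → + . + *], [S → . + + *], [S → . num + P] }  — shift
  I6: { [S → num + P .] }  — reduce
  I7: { [P → . + P], [P → . S P *], [P → . e *], [P → S . P *], [S → . + + *], [S → . num + P] }  — shift
  I8: { [P → e . *] }  — shift
  I9: { [P → e * .] }  — reduce
  I10: { [P → S P . *] }  — shift
  I11: { [P → S P * .] }  — reduce
  I12: { [P → + . P], [P → . + P], [P → . S P *], [P → . e *], [S → + + . *], [S → + . + *], [S → . + + *], [S → . num + P] }  — shift
  I13: { [P → + P .] }  — reduce
  I14: { [S → + + * .] }  — reduce
  I15: { [S → + + . *] }  — shift

Every state is either a pure shift/goto state or contains exactly one complete item and nothing to shift — no conflicts. The grammar is LR(0).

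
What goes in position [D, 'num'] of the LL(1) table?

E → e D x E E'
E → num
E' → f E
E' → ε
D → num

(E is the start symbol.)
D → num

To find M[D, 'num'], we find productions for D where 'num' is in the predict set (PREDICT(N → α) = (FIRST(α) \ {ε}) ∪ (FOLLOW(N) if α ⇒* ε)).

D → num: PREDICT = { 'num' }
  'num' is in predict set, so this production goes in M[D, 'num']

M[D, 'num'] = D → num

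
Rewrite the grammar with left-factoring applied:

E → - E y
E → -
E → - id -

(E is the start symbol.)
E → - E'
E' → E y
E' → ε
E' → id -

Left-factoring transforms A → αβ₁ | αβ₂ into A → αA' and A' → β₁ | β₂
(α is the longest common prefix among the alternatives). Repeat until
no nonterminal has two alternatives with a common prefix.

Round 1: E has alternatives sharing prefix '-'. Introduce E': E → - E'
  Add: E' → E y
  Add: E' → ε
  Add: E' → id -

No remaining common prefixes — done.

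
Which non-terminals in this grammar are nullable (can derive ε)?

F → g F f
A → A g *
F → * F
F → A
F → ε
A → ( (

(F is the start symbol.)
A non-terminal is nullable if it can derive ε (the empty string): either it has an ε-production, or it has a production whose right-hand side consists entirely of nullable non-terminals.

ε-productions: F → ε
So F is immediately nullable.
No further non-terminal can be added: every production for the remaining non-terminals contains a terminal or a non-nullable non-terminal.
Nullable = { 'F' }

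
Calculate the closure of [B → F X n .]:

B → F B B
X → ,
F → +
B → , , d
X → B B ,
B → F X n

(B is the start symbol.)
To compute CLOSURE, for each item [A → α.Bβ] where B is a non-terminal, add [B → .γ] for all productions B → γ; repeat for the newly added items until nothing changes.

Start with: [B → F X n .]
The dot is at the end, so nothing is added.

CLOSURE = { [B → F X n .] }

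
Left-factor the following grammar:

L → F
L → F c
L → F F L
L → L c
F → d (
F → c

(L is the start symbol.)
Left-factoring transforms A → αβ₁ | αβ₂ into A → αA' and A' → β₁ | β₂
(α is the longest common prefix among the alternatives). Repeat until
no nonterminal has two alternatives with a common prefix.

Round 1: L has alternatives sharing prefix 'F'. Introduce L': L → F L'
  Add: L' → ε
  Add: L' → c
  Add: L' → F L

No remaining common prefixes — done.

Resulting grammar:
L → F L'
L' → ε
L' → c
L' → F L
L → L c
F → d (
F → c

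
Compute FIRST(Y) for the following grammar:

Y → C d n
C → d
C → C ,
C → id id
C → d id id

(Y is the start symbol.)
FIRST sets of the other non-terminals involved (by the same procedure, iterated to a fixed point):
  FIRST(C) = { 'd', 'id' }

From Y → C d n:
  - C is a non-terminal: add FIRST(C) \ {ε} = { 'd', 'id' }
    C is not nullable, so stop

Collecting: FIRST(Y) = { 'd', 'id' }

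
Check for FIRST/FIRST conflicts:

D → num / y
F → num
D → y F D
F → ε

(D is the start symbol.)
A FIRST/FIRST conflict occurs when two productions N → α and N → β for the same non-terminal have FIRST(α) ∩ FIRST(β) ≠ ∅ (with ε ∈ FIRST of a nullable right-hand side, so two nullable alternatives also conflict).

Productions for D:
  D → num / y: FIRST = { 'num' }
  D → y F D: FIRST = { 'y' }
Productions for F:
  F → num: FIRST = { 'num' }
  F → ε: FIRST = { ε }

All alternatives of each non-terminal have pairwise disjoint FIRST sets.

Answer: No FIRST/FIRST conflicts.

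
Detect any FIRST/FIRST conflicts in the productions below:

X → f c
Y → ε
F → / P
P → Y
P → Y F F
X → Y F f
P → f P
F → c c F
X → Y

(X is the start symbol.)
No FIRST/FIRST conflicts.

FIRST sets of the non-terminals at (or reachable through a nullable prefix from) the front of some alternative:
  FIRST(Y) = { ε }
  FIRST(F) = { '/', 'c' }

Productions for X:
  X → f c: FIRST = { 'f' }
  X → Y F f: FIRST = { '/', 'c' }
  X → Y: FIRST = { ε }
Productions for F:
  F → / P: FIRST = { '/' }
  F → c c F: FIRST = { 'c' }
Productions for P:
  P → Y: FIRST = { ε }
  P → Y F F: FIRST = { '/', 'c' }
  P → f P: FIRST = { 'f' }
Y has only one production, so no FIRST/FIRST conflict is possible there.

All alternatives of each non-terminal have pairwise disjoint FIRST sets.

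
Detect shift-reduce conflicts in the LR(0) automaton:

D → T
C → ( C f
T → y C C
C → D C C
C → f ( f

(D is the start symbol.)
A shift-reduce conflict occurs when an LR(0) state has both:
  - a complete (reduce) item [A → α .] (dot at the end), and
  - a shift item [B → β . c γ] (dot before a terminal).

Augment with D' → D and build the canonical LR(0) collection (I0 = CLOSURE({[D' → . D]}), then GOTO on every symbol after a dot until no new states appear). It has 15 states:
  I0: { [D → . T], [D' → . D], [T → . y C C] }  — shift
  I1: { [D' → D .] }  — accept
  I2: { [D → T .] }  — reduce
  I3: { [C → . ( C f], [C → . D C C], [C → . f ( f], [D → . T], [T → . y C C], [T → y . C C] }  — shift
  I4: { [C → ( . C f], [C → . ( C f], [C → . D C C], [C → . f ( f], [D → . T], [T → . y C C] }  — shift
  I5: { [C → . ( C f], [C → . D C C], [C → . f ( f], [D → . T], [T → . y C C], [T → y C . C] }  — shift
  I6: { [C → . ( C f], [C → . D C C], [C → . f ( f], [C → D . C C], [D → . T], [T → . y C C] }  — shift
  I7: { [C → f . ( f] }  — shift
  I8: { [C → f ( . f] }  — shift
  I9: { [C → f ( f .] }  — reduce
  I10: { [C → . ( C f], [C → . D C C], [C → . f ( f], [C → D C . C], [D → . T], [T → . y C C] }  — shift
  I11: { [C → D C C .] }  — reduce
  I12: { [T → y C C .] }  — reduce
  I13: { [C → ( C . f] }  — shift
  I14: { [C → ( C f .] }  — reduce

No state contains both a complete item and a shift item.

Answer: No shift-reduce conflicts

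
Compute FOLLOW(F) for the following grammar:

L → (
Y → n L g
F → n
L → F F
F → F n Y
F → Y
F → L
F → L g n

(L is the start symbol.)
In L → F F: F is followed by F, add FIRST(F) \ {ε} = { '(', 'n' }
In L → F F: F is at the end, add FOLLOW(L)
In F → F n Y: F is followed by n Y, add FIRST(n Y) \ {ε} = { 'n' }

The FOLLOW sets referred to above (computed the same way, to a fixed point):
  FOLLOW(L) = { $, '(', 'g', 'n' }

Taking the union: FOLLOW(F) = { $, '(', 'g', 'n' }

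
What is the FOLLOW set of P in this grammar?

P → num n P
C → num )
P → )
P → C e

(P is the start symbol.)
To compute FOLLOW(P), find every occurrence of P on a right-hand side N → α P β: add FIRST(β) \ {ε}, and if β is empty or nullable also add FOLLOW(N). Iterate to a fixed point.

P is the start symbol, so $ ∈ FOLLOW(P).
In P → num n P: P is at the end; this adds FOLLOW(P) to itself — nothing new

Taking the union: FOLLOW(P) = { $ }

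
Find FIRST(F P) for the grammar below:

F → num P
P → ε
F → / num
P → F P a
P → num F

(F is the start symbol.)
{ '/', 'num' }

FIRST sets of the non-terminals involved (from the grammar, by fixed-point iteration):
  FIRST(F) = { '/', 'num' }

To compute FIRST(F P), process the symbols left to right:
Symbol F is a non-terminal. Add FIRST(F) \ {ε} = { '/', 'num' }
F is not nullable (ε ∉ FIRST(F)), so stop here.
FIRST(F P) = { '/', 'num' }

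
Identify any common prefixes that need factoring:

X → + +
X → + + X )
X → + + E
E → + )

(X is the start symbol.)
Yes, X has productions with common prefix '+ +'

Left-factoring is needed when two productions for the same non-terminal
share a common prefix on the right-hand side.

Productions for X:
  X → + +
  X → + + X )
  X → + + E

Found common prefix '+ +' in productions for X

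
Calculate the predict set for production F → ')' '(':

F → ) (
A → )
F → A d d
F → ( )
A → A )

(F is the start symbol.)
{ ')' }

PREDICT(F → ')' '(') = (FIRST(RHS) \ {ε}) ∪ (FOLLOW(F) if ε ∈ FIRST(RHS), i.e. RHS ⇒* ε)
FIRST(')' '(') = { ')' }
ε ∉ FIRST(')' '('), so FOLLOW(F) is not added.
PREDICT(F → ')' '(') = { ')' }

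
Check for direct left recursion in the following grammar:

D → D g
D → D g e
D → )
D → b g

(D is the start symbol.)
Yes, D is left-recursive

D → D g: LEFT RECURSIVE (starts with D)
D → D g e: LEFT RECURSIVE (starts with D)
D → ): starts with ')'
D → b g: starts with b

The grammar has direct left recursion on: D.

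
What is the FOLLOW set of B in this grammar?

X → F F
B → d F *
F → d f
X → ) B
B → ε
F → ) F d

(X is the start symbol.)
To compute FOLLOW(B), find every occurrence of B on a right-hand side N → α B β: add FIRST(β) \ {ε}, and if β is empty or nullable also add FOLLOW(N). Iterate to a fixed point.

In X → ) B: B is at the end, add FOLLOW(X)

The FOLLOW sets referred to above (computed the same way, to a fixed point):
  FOLLOW(X) = { $ }

Taking the union: FOLLOW(B) = { $ }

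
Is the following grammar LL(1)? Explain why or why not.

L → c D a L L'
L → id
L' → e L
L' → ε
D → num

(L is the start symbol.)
Relevant sets:
  FOLLOW(L') = { $, 'e' }

For L:
  PREDICT(L → c D a L L') = { 'c' }
  PREDICT(L → id) = { 'id' }
For L':
  PREDICT(L' → e L) = { 'e' }
  PREDICT(L' → ε) = { $, 'e' }
D has a single production, so nothing to check there.

Conflict found: Predict set conflict for L': { 'e' }
The grammar is NOT LL(1).

Answer: No. Predict set conflict for L': { 'e' }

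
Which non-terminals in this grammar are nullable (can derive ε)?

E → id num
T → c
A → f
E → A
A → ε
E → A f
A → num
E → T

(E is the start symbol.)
A non-terminal is nullable if it can derive ε (the empty string): either it has an ε-production, or it has a production whose right-hand side consists entirely of nullable non-terminals.

ε-productions: A → ε
So A is immediately nullable.
E → A: every symbol on the right is nullable, so E is nullable too.
No further non-terminal can be added: every production for the remaining non-terminals contains a terminal or a non-nullable non-terminal.
Nullable = { 'A', 'E' }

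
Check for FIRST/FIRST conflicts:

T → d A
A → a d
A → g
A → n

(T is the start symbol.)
No FIRST/FIRST conflicts.

A FIRST/FIRST conflict occurs when two productions N → α and N → β for the same non-terminal have FIRST(α) ∩ FIRST(β) ≠ ∅ (with ε ∈ FIRST of a nullable right-hand side, so two nullable alternatives also conflict).

Productions for A:
  A → a d: FIRST = { 'a' }
  A → g: FIRST = { 'g' }
  A → n: FIRST = { 'n' }
T has only one production, so no FIRST/FIRST conflict is possible there.

All alternatives of each non-terminal have pairwise disjoint FIRST sets.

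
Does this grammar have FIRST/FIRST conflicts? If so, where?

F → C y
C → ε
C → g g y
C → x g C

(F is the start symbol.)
Productions for C:
  C → ε: FIRST = { ε }
  C → g g y: FIRST = { 'g' }
  C → x g C: FIRST = { 'x' }
F has only one production, so no FIRST/FIRST conflict is possible there.

All alternatives of each non-terminal have pairwise disjoint FIRST sets.

Answer: No FIRST/FIRST conflicts.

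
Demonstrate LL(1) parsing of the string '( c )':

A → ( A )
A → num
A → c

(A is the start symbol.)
Stack is shown with the top on the left.

Stack    Input    Action
------------------------
A $      ( c ) $  output A → ( A )
( A ) $  ( c ) $  match '('
A ) $    c ) $    output A → c
c ) $    c ) $    match 'c'
) $      ) $      match ')'
$        $        accept

The string is accepted.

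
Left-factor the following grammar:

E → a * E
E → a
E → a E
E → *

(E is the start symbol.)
E → a E'
E' → * E
E' → ε
E' → E
E → *

Left-factoring transforms A → αβ₁ | αβ₂ into A → αA' and A' → β₁ | β₂
(α is the longest common prefix among the alternatives). Repeat until
no nonterminal has two alternatives with a common prefix.

Round 1: E has alternatives sharing prefix 'a'. Introduce E': E → a E'
  Add: E' → * E
  Add: E' → ε
  Add: E' → E

No remaining common prefixes — done.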